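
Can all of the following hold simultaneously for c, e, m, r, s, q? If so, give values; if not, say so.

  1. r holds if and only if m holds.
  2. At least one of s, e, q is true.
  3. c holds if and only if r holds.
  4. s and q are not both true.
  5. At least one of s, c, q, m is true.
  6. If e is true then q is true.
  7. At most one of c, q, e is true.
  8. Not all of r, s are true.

c = False; e = False; m = False; r = False; s = False; q = True

  (1) r=F, m=F — same ✓
  (2) {s, e, q}: 1 true — at least one ✓
  (3) c=F, r=F — same ✓
  (4) s=F, q=T — not both ✓
  (5) {s, c, q, m}: 1 true — at least one ✓
  (6) e=F ⇒ q: vacuous ✓
  (7) {c, q, e}: 1 true — at most one ✓
  (8) {r, s}: 0/2 true — not all ✓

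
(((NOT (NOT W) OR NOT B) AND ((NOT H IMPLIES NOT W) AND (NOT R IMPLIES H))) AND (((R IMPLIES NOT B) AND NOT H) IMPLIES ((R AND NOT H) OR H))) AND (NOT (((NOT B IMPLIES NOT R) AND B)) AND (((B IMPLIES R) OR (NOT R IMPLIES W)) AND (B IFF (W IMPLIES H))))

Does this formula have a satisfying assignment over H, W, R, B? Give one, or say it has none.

Unsatisfiable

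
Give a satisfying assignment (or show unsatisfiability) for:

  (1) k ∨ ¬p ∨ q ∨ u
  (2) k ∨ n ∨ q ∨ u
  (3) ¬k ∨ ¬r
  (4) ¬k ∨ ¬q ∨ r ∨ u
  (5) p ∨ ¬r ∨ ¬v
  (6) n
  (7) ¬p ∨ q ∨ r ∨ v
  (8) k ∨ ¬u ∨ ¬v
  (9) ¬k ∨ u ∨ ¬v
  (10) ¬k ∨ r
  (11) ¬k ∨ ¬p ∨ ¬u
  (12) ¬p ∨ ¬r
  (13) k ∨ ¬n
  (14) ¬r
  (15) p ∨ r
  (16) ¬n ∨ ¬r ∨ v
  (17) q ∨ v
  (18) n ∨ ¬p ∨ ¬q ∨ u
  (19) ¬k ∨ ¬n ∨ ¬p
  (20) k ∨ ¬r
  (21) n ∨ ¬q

Unsatisfiable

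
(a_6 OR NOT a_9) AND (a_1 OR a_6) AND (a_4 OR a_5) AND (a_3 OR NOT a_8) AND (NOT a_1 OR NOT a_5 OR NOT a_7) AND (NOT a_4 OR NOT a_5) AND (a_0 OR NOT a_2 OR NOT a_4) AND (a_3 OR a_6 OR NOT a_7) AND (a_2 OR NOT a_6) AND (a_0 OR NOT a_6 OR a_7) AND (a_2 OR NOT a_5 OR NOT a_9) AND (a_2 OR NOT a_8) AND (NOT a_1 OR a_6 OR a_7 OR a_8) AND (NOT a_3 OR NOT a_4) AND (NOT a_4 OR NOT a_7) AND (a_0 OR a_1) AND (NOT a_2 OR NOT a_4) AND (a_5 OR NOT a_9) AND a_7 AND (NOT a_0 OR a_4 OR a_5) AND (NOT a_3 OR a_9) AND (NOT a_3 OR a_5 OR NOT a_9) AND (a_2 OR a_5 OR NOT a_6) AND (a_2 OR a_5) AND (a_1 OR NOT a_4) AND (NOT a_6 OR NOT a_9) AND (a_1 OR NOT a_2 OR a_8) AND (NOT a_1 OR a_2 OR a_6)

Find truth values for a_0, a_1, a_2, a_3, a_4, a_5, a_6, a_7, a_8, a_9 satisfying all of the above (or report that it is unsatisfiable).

Case a_7 = True:
  (NOT a_4 OR NOT a_7) forces a_4 = False.
  (a_4 OR a_5) forces a_5 = True.
  (NOT a_1 OR NOT a_5 OR NOT a_7) forces a_1 = False.
  (a_1 OR a_6) forces a_6 = True.
  (a_2 OR NOT a_6) forces a_2 = True.
  (a_0 OR a_1) forces a_0 = True.
  (NOT a_6 OR NOT a_9) forces a_9 = False.
  (NOT a_3 OR a_9) forces a_3 = False.
  (a_3 OR NOT a_8) forces a_8 = False.
  Clause (a_1 OR NOT a_2 OR a_8) is falsified — contradiction.
Case a_7 = False:
  Clause (a_7) is falsified — contradiction.
Both cases fail, so the formula is unsatisfiable.

UNSATISFIABLE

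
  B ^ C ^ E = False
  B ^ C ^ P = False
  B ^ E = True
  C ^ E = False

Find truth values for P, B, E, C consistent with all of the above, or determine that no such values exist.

P=T, B=F, E=T, C=T

B ^ C ^ E = F ^ T ^ T = False ✓
B ^ C ^ P = F ^ T ^ T = False ✓
B ^ E = F ^ T = True ✓
C ^ E = T ^ T = False ✓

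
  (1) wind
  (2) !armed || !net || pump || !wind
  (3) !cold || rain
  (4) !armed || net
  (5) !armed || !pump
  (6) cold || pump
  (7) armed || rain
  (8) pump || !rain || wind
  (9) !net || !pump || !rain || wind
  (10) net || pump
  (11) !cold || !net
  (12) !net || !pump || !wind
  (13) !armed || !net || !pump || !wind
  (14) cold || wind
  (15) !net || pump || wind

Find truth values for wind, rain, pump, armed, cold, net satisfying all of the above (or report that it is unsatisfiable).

wind: True; rain: True; pump: True; armed: False; cold: True; net: False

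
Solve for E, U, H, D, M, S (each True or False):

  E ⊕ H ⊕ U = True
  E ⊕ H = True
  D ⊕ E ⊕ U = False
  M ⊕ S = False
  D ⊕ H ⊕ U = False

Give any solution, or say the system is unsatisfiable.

Adding constraints 2, 3, 5 mod 2: every variable appears an even number of times on the left, so the left side is 0.
But the right sides sum to 1 (mod 2). 0 ≠ 1 — the system is inconsistent.

The formula is unsatisfiable.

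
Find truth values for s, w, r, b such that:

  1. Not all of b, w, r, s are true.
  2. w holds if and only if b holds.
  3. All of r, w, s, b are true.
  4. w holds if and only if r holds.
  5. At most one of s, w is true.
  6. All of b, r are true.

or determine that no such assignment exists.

Unsatisfiable

Case s = True:
  (3) forces r = True.
  (3) forces w = True.
  Constraint (5) is violated (s=T, w=T) — contradiction.
Case s = False:
  Constraint (3) is violated (s=F) — contradiction.
Both cases fail — unsatisfiable.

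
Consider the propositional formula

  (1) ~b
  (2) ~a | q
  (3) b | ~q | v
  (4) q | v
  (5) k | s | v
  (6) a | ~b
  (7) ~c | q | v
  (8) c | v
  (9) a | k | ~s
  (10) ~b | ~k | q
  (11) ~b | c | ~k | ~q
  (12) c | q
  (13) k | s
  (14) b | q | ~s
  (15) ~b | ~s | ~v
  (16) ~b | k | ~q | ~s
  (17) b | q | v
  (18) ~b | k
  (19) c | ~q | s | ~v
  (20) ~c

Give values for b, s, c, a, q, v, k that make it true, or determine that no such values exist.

Unit clause (~b) forces b = False.
Unit clause (~c) forces c = False.
In (c | v) only v is left, so v = True.
In (c | q) only q is left, so q = True.
In (c | ~q | s | ~v) only s is left, so s = True.
Set a = True.
Set k = False.
All clauses satisfied.

b=F, s=T, c=F, a=T, q=T, v=T, k=F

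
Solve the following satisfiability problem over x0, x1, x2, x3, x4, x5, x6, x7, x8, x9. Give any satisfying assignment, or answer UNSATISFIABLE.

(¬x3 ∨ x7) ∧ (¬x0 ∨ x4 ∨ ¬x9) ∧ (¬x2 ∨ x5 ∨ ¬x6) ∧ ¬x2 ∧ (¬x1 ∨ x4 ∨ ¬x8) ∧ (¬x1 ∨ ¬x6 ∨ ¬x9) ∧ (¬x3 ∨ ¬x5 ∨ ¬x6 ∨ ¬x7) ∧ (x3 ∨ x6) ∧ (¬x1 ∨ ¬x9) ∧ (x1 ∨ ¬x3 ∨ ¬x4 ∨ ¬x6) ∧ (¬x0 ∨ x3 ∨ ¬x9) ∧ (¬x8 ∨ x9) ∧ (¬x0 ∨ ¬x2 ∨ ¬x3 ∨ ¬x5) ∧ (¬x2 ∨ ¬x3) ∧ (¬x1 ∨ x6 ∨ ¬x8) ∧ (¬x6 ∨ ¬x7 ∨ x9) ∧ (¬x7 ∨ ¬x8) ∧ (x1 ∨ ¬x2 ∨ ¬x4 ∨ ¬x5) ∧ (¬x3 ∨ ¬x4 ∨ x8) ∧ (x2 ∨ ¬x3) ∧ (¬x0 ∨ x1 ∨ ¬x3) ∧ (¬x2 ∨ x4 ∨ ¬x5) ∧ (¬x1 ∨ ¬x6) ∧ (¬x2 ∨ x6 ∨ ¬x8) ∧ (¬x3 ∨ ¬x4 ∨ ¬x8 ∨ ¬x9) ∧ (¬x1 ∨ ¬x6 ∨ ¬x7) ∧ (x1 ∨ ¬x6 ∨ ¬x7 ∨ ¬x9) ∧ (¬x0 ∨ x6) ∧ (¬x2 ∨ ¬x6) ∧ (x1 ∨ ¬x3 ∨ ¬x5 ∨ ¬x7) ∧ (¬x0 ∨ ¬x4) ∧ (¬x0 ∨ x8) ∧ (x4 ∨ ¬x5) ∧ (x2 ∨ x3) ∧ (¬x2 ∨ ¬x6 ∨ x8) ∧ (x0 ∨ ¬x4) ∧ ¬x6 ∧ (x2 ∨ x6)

Case x2 = True:
  Clause (¬x2) is falsified — contradiction.
Case x2 = False:
  (x2 ∨ ¬x3) forces x3 = False.
  Clause (x2 ∨ x3) is falsified — contradiction.
Both cases fail, so the formula is unsatisfiable.

No satisfying assignment exists.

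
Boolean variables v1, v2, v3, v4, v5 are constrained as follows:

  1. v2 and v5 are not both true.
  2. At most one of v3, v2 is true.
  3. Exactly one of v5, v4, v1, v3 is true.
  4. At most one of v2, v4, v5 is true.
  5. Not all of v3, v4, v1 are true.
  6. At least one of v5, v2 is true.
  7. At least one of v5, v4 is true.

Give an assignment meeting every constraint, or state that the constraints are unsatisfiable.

v1: False, v2: False, v3: False, v4: False, v5: True

  (1) v2=F, v5=T — not both ✓
  (2) {v3, v2}: 0 true — at most one ✓
  (3) {v5, v4, v1, v3}: 1 true — exactly one ✓
  (4) {v2, v4, v5}: 1 true — at most one ✓
  (5) {v3, v4, v1}: 0/3 true — not all ✓
  (6) {v5, v2}: 1 true — at least one ✓
  (7) {v5, v4}: 1 true — at least one ✓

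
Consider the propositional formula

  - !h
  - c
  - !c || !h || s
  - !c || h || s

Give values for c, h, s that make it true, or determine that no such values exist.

c = True, h = False, s = True

Unit clause (!h) forces h = False.
Unit clause (c) forces c = True.
In (!c || h || s) only s is left, so s = True.
All clauses satisfied.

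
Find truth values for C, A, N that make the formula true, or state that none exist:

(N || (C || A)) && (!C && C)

UNSATISFIABLE

Case C = True: the conjunct !C is False.
Case C = False: the conjunct C is False.
Both cases fail — unsatisfiable.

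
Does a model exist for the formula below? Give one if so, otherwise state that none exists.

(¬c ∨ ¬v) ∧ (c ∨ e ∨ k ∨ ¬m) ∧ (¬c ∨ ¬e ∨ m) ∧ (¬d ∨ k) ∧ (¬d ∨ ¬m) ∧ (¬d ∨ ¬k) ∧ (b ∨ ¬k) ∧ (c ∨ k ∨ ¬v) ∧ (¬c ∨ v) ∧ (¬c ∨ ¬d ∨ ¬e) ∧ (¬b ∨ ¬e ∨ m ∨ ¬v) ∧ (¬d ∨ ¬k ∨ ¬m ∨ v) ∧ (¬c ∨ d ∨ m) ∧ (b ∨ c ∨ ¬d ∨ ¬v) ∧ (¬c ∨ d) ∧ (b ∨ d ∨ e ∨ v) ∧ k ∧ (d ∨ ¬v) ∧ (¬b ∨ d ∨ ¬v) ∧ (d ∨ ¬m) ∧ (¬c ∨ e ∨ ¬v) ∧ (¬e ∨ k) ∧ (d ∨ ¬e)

Unit clause (k) forces k = True.
In (¬d ∨ ¬k) only ¬d is left, so d = False.
In (b ∨ ¬k) only b is left, so b = True.
In (¬c ∨ d) only ¬c is left, so c = False.
In (d ∨ ¬v) only ¬v is left, so v = False.
In (d ∨ ¬m) only ¬m is left, so m = False.
In (d ∨ ¬e) only ¬e is left, so e = False.
All clauses satisfied.

b=T; d=F; k=T; e=F; v=F; c=F; m=F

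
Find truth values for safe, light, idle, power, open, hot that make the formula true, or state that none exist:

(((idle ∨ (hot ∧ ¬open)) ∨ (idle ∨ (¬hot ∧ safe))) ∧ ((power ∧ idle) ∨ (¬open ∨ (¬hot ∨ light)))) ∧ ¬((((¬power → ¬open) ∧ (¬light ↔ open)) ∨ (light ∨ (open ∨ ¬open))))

UNSATISFIABLE

The conjunct ¬((((¬power → ¬open) ∧ (¬light ↔ open)) ∨ (light ∨ (open ∨ ¬open)))) is unsatisfiable on its own:
  light=F, power=F, open=F: evaluates to False.
  light=F, power=F, open=T: evaluates to False.
  light=F, power=T, open=F: evaluates to False.
  light=F, power=T, open=T: evaluates to False.
  light=T, power=F, open=F: evaluates to False.
  light=T, power=F, open=T: evaluates to False.
  light=T, power=T, open=F: evaluates to False.
  light=T, power=T, open=T: evaluates to False.
So the whole conjunction is unsatisfiable.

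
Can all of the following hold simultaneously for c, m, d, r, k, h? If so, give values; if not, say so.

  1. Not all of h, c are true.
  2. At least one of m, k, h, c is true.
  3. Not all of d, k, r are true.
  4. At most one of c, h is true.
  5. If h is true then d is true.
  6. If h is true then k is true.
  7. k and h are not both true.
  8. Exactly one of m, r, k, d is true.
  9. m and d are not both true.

c=F; m=F; d=F; r=F; k=T; h=F

  (1) {h, c}: 0/2 true — not all ✓
  (2) {m, k, h, c}: 1 true — at least one ✓
  (3) {d, k, r}: 1/3 true — not all ✓
  (4) {c, h}: 0 true — at most one ✓
  (5) h=F ⇒ d: vacuous ✓
  (6) h=F ⇒ k: vacuous ✓
  (7) k=T, h=F — not both ✓
  (8) {m, r, k, d}: 1 true — exactly one ✓
  (9) m=F, d=F — not both ✓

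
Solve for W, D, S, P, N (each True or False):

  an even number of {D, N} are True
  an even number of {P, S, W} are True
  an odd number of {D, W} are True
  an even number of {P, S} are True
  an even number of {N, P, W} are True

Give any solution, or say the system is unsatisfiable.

W=F, D=T, S=T, P=T, N=T

{D, N}: 2 true → even ✓
{P, S, W}: 2 true → even ✓
{D, W}: 1 true → odd ✓
{P, S}: 2 true → even ✓
{N, P, W}: 2 true → even ✓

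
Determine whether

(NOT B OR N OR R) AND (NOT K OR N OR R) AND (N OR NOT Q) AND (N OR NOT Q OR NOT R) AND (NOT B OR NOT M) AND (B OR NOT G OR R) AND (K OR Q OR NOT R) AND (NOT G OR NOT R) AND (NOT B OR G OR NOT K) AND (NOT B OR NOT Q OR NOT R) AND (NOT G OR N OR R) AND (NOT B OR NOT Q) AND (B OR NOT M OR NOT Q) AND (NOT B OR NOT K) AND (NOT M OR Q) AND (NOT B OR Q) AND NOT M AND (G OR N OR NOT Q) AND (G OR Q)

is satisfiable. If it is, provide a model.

R=F, G=F, N=T, B=F, M=F, Q=T, K=T

Unit clause (NOT M) forces M = False.
Set R = False.
Try G = True:
  (B OR NOT G OR R) forces B = True.
  (NOT B OR N OR R) forces N = True.
  (NOT B OR NOT Q) forces Q = False.
  clause (NOT B OR Q) is falsified — backtrack.
So G = False.
  then (G OR Q) forces Q = True.
  then (N OR NOT Q) forces N = True.
  then (NOT B OR NOT Q) forces B = False.
Set K = True.
All clauses satisfied.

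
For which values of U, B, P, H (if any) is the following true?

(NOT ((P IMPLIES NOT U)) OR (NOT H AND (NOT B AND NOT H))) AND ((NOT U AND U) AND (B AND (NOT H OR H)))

Case U = True: the conjunct NOT U is False.
Case U = False: the conjunct U is False.
Both cases fail — unsatisfiable.

Unsatisfiable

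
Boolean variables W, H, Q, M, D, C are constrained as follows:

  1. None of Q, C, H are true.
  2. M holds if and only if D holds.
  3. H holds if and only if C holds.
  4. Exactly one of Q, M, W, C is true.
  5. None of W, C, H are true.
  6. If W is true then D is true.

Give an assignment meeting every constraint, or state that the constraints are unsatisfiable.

W=F, H=F, Q=F, M=T, D=T, C=F

  (1) {Q, C, H}: 0 true — none ✓
  (2) M=T, D=T — same ✓
  (3) H=F, C=F — same ✓
  (4) {Q, M, W, C}: 1 true — exactly one ✓
  (5) {W, C, H}: 0 true — none ✓
  (6) W=F ⇒ D: vacuous ✓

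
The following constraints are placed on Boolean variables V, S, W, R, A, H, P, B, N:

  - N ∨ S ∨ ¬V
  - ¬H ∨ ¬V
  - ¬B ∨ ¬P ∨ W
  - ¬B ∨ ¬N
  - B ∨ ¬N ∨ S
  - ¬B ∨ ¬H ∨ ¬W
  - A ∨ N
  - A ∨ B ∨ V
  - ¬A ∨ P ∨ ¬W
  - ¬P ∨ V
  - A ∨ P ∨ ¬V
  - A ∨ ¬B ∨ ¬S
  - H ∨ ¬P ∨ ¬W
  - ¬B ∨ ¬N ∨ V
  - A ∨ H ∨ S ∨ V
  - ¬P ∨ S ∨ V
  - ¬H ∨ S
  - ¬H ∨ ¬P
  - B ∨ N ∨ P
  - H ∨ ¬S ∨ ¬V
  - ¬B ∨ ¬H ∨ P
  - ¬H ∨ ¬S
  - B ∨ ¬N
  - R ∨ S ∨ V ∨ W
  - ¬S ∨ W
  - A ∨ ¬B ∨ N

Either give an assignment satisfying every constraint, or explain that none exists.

V = False, S = False, W = False, R = True, A = True, H = False, P = False, B = True, N = False

Try V = True:
  (¬H ∨ ¬V) forces H = False.
  (H ∨ ¬S ∨ ¬V) forces S = False.
  (N ∨ S ∨ ¬V) forces N = True.
  (¬B ∨ ¬N) forces B = False.
  clause (B ∨ ¬N ∨ S) is falsified — backtrack.
So V = False.
  then (¬P ∨ V) forces P = False.
Set S = False.
  then (¬H ∨ S) forces H = False.
  then (A ∨ H ∨ S ∨ V) forces A = True.
  then (¬A ∨ P ∨ ¬W) forces W = False.
  then (R ∨ S ∨ V ∨ W) forces R = True.
Set B = True.
  then (¬B ∨ ¬N) forces N = False.
All clauses satisfied.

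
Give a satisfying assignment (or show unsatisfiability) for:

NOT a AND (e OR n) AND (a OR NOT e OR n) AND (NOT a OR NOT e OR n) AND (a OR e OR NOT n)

n = True; a = False; e = True

Unit clause (NOT a) forces a = False.
Try n = False:
  (e OR n) forces e = True.
  clause (a OR NOT e OR n) is falsified — backtrack.
So n = True.
  then (a OR e OR NOT n) forces e = True.
All clauses satisfied.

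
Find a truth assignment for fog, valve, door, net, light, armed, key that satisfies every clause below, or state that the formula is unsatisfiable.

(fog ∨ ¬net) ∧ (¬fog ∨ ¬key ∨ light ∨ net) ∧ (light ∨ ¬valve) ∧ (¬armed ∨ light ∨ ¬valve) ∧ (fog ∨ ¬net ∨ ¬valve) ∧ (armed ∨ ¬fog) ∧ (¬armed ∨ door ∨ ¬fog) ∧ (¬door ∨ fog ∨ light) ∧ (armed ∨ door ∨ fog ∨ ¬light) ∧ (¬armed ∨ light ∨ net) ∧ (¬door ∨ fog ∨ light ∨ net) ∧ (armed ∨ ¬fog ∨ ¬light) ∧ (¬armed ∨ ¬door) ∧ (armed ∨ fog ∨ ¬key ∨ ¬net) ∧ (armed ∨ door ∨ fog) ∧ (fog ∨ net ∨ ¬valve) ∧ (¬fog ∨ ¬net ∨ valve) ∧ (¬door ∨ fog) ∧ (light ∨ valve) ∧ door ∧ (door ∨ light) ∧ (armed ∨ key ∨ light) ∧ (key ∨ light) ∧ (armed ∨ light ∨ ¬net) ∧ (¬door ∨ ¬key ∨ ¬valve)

Case door = True:
  (¬armed ∨ ¬door) forces armed = False.
  (armed ∨ ¬fog) forces fog = False.
  Clause (¬door ∨ fog) is falsified — contradiction.
Case door = False:
  Clause (door) is falsified — contradiction.
Both cases fail, so the formula is unsatisfiable.

UNSATISFIABLE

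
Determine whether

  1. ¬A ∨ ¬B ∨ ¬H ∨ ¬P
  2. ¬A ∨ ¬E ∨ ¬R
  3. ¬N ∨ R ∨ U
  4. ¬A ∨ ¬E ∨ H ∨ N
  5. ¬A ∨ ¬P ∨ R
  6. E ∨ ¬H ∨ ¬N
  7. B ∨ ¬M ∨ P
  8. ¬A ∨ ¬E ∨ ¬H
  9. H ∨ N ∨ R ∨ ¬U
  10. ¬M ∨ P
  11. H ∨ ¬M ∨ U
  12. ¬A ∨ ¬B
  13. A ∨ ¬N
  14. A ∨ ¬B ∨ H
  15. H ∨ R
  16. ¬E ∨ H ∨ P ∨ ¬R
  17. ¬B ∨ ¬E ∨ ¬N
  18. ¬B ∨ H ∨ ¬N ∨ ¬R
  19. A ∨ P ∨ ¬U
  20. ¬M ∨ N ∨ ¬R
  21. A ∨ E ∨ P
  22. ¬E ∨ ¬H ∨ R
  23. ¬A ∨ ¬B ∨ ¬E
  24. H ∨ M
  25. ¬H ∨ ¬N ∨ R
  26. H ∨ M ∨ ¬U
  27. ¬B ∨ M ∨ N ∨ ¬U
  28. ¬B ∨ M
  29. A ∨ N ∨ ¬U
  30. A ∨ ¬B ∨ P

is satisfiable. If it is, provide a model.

Set E = False.
Set R = False.
  then (H ∨ R) forces H = True.
  then (¬H ∨ ¬N ∨ R) forces N = False.
Set P = True.
  then (¬A ∨ ¬P ∨ R) forces A = False.
  then (A ∨ N ∨ ¬U) forces U = False.
Set B = False.
Set M = False.
All clauses satisfied.

E=F; R=F; H=T; N=F; P=T; A=F; B=F; M=F; U=F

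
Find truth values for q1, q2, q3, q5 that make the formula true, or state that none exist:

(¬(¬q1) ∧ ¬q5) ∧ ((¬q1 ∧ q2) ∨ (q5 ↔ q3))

q1=T, q2=T, q3=F, q5=F

  ¬(¬q1) ∧ ¬q5 = True
    ¬(¬q1) = True
      ¬q1 = False
    ¬q5 = True
  (¬q1 ∧ q2) ∨ (q5 ↔ q3) = True
    ¬q1 ∧ q2 = False
      ¬q1 = False
    q5 ↔ q3 = True
Both conjuncts True, so the formula holds.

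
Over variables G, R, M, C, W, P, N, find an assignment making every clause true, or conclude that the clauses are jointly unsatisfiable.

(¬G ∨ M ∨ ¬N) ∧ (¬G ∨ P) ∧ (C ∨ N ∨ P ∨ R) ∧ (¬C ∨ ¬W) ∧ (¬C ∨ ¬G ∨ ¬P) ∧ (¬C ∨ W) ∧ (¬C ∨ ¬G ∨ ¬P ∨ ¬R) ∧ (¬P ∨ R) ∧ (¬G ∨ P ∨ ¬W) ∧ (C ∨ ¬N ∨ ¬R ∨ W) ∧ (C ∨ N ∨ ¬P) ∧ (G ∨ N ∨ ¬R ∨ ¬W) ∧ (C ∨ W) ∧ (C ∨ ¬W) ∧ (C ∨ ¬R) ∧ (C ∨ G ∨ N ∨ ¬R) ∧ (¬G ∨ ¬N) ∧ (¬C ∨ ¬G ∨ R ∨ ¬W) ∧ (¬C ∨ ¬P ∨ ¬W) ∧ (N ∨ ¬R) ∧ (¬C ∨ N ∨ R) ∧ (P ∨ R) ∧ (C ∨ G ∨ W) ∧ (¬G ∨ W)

No satisfying assignment exists.

Case C = True:
  (¬C ∨ ¬W) forces W = False.
  Clause (¬C ∨ W) is falsified — contradiction.
Case C = False:
  (C ∨ W) forces W = True.
  Clause (C ∨ ¬W) is falsified — contradiction.
Both cases fail, so the formula is unsatisfiable.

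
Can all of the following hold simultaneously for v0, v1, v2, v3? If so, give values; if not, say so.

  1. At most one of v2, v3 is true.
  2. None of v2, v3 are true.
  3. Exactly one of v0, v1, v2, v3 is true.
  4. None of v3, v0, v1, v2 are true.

Unsatisfiable

Case v0 = True:
  Constraint (4) is violated (v0=T) — contradiction.
Case v0 = False:
  (2) forces v2 = False.
  (2) forces v3 = False.
  (3) with v0=F, v2=F, v3=F forces v1 = True.
  Constraint (4) is violated (v1=T) — contradiction.
Both cases fail — unsatisfiable.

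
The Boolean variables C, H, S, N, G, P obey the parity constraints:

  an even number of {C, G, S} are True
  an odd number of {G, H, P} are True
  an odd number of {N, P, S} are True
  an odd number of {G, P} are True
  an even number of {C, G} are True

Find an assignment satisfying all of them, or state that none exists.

C = True, H = False, S = False, N = True, G = True, P = False

{C, G, S}: 2 true → even ✓
{G, H, P}: 1 true → odd ✓
{N, P, S}: 1 true → odd ✓
{G, P}: 1 true → odd ✓
{C, G}: 2 true → even ✓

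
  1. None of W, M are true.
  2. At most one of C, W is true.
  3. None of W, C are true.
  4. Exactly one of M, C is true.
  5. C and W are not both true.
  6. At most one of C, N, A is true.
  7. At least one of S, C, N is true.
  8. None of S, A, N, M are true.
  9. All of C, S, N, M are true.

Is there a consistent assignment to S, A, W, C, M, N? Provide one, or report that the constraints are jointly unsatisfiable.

The formula is unsatisfiable.

Case S = True:
  Constraint (8) is violated (S=T) — contradiction.
Case S = False:
  Constraint (9) is violated (S=F) — contradiction.
Both cases fail — unsatisfiable.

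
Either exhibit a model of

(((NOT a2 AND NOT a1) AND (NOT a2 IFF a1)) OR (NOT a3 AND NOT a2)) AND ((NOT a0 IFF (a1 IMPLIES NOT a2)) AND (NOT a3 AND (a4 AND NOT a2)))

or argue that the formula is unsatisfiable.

a0: False, a1: True, a2: False, a3: False, a4: True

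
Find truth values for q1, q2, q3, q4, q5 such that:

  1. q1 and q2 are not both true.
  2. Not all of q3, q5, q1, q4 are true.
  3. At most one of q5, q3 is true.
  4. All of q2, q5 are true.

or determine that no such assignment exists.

q1=F; q2=T; q3=F; q4=F; q5=T

  (1) q1=F, q2=T — not both ✓
  (2) {q3, q5, q1, q4}: 1/4 true — not all ✓
  (3) {q5, q3}: 1 true — at most one ✓
  (4) {q2, q5}: all 2 true ✓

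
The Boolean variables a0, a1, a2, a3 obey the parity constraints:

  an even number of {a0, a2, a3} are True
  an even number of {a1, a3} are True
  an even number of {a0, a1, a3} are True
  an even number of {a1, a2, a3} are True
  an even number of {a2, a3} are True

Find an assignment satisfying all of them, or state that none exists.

a0 = False, a1 = False, a2 = False, a3 = False

{a0, a2, a3}: 0 true → even ✓
{a1, a3}: 0 true → even ✓
{a0, a1, a3}: 0 true → even ✓
{a1, a2, a3}: 0 true → even ✓
{a2, a3}: 0 true → even ✓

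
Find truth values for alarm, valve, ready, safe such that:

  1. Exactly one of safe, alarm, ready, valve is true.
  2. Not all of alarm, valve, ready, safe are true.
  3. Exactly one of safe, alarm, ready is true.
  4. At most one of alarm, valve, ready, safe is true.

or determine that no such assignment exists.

alarm=F, valve=F, ready=F, safe=T

  (1) {safe, alarm, ready, valve}: 1 true — exactly one ✓
  (2) {alarm, valve, ready, safe}: 1/4 true — not all ✓
  (3) {safe, alarm, ready}: 1 true — exactly one ✓
  (4) {alarm, valve, ready, safe}: 1 true — at most one ✓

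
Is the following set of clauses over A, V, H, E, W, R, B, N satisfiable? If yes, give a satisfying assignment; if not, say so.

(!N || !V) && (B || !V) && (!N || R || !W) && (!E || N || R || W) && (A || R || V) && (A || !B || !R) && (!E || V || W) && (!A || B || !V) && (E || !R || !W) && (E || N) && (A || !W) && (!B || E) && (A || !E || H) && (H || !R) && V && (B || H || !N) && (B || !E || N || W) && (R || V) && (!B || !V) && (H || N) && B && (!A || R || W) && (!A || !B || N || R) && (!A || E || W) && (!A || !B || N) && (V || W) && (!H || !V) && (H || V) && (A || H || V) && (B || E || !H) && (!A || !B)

Case V = True:
  (!N || !V) forces N = False.
  (B || !V) forces B = True.
  Clause (!B || !V) is falsified — contradiction.
Case V = False:
  Clause (V) is falsified — contradiction.
Both cases fail, so the formula is unsatisfiable.

Unsatisfiable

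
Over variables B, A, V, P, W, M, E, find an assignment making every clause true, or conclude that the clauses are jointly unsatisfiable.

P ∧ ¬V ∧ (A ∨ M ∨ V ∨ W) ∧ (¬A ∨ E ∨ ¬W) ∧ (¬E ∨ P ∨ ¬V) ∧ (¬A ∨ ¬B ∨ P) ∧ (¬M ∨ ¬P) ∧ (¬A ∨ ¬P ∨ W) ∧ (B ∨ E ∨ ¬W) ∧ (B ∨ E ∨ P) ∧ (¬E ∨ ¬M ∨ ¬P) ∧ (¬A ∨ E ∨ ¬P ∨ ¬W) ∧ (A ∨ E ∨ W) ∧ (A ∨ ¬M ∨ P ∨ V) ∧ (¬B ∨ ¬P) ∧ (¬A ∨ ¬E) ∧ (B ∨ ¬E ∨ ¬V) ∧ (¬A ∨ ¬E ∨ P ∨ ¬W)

B = False, A = False, V = False, P = True, W = True, M = False, E = True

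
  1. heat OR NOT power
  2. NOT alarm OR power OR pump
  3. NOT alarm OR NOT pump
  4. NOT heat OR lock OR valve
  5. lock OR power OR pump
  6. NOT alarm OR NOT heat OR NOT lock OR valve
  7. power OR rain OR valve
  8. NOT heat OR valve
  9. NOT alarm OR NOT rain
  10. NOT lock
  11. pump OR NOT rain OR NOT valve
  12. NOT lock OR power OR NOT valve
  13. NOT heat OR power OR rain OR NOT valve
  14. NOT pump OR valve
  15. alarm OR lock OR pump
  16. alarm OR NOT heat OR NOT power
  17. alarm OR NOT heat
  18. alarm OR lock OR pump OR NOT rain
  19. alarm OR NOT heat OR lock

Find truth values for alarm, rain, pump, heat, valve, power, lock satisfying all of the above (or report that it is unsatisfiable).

alarm: False, rain: True, pump: True, heat: False, valve: True, power: False, lock: False

Unit clause (NOT lock) forces lock = False.
Set alarm = False.
  then (alarm OR lock OR pump) forces pump = True.
  then (alarm OR NOT heat) forces heat = False.
  then (heat OR NOT power) forces power = False.
  then (NOT pump OR valve) forces valve = True.
Set rain = True.
All clauses satisfied.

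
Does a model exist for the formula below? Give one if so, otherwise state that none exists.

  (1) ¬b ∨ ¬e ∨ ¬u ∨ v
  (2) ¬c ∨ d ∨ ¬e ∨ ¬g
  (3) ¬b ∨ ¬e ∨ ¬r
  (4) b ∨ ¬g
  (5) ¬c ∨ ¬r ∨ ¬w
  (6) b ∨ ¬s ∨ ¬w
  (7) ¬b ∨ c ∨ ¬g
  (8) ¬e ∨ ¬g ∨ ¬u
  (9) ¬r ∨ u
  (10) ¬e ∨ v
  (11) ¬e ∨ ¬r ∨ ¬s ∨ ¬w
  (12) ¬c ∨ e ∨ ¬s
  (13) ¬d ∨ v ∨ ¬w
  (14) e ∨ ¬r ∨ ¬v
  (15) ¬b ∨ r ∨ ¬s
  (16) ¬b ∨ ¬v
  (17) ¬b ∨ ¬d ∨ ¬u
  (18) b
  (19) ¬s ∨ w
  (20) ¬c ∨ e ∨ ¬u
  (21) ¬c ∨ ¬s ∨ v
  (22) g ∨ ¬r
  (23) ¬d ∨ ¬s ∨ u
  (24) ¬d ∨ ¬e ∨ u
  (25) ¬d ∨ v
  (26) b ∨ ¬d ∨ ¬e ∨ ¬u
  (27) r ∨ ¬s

Unit clause (b) forces b = True.
In (¬b ∨ ¬v) only ¬v is left, so v = False.
In (¬d ∨ v) only ¬d is left, so d = False.
In (¬e ∨ v) only ¬e is left, so e = False.
Set c = True.
  then (¬c ∨ e ∨ ¬s) forces s = False.
  then (¬c ∨ e ∨ ¬u) forces u = False.
  then (¬r ∨ u) forces r = False.
Set g = False.
Set w = False.
All clauses satisfied.

c=T, v=F, u=F, r=F, s=F, b=T, d=F, g=F, e=F, w=F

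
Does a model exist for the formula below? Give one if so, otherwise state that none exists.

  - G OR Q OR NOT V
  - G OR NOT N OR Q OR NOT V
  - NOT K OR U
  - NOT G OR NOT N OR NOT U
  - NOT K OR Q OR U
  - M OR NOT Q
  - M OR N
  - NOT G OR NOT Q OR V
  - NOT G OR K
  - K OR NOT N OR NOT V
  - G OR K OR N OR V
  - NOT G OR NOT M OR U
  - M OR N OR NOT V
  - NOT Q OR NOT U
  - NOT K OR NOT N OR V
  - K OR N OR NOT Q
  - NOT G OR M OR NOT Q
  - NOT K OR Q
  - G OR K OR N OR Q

Set G = False.
Set V = False.
Try N = False:
  (M OR N) forces M = True.
  (G OR K OR N OR V) forces K = True.
  (NOT K OR U) forces U = True.
  (NOT Q OR NOT U) forces Q = False.
  clause (NOT K OR Q) is falsified — backtrack.
So N = True.
  then (NOT K OR NOT N OR V) forces K = False.
Set U = True.
  then (NOT Q OR NOT U) forces Q = False.
Set M = True.
All clauses satisfied.

G = False; V = False; N = True; U = True; M = True; Q = False; K = False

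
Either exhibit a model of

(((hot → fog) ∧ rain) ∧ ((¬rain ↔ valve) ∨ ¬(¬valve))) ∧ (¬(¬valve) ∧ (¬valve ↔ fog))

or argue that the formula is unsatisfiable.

hot=F, fog=F, valve=T, rain=T

  ((hot → fog) ∧ rain) ∧ ((¬rain ↔ valve) ∨ ¬(¬valve)) = True
    (hot → fog) ∧ rain = True
      hot → fog = True
    (¬rain ↔ valve) ∨ ¬(¬valve) = True
      ¬rain ↔ valve = False
        ¬rain = False
      ¬(¬valve) = True
        ¬valve = False
  ¬(¬valve) ∧ (¬valve ↔ fog) = True
    ¬(¬valve) = True
      ¬valve = False
    ¬valve ↔ fog = True
      ¬valve = False
Both conjuncts True, so the formula holds.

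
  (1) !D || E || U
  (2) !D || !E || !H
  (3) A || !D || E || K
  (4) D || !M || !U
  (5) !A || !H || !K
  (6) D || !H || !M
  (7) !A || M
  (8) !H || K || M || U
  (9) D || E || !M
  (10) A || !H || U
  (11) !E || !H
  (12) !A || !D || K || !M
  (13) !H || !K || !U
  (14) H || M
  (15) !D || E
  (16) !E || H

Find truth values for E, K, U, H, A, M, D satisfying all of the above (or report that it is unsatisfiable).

Try E = True:
  (!E || !H) forces H = False.
  clause (!E || H) is falsified — backtrack.
So E = False.
  then (!D || E) forces D = False.
  then (D || E || !M) forces M = False.
  then (H || M) forces H = True.
  then (!A || M) forces A = False.
  then (A || !H || U) forces U = True.
  then (!H || !K || !U) forces K = False.
All clauses satisfied.

E = False; K = False; U = True; H = True; A = False; M = False; D = False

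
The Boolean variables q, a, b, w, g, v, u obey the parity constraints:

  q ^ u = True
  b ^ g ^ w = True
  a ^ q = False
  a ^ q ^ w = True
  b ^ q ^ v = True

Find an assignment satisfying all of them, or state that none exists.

q = False, a = False, b = True, w = True, g = True, v = False, u = True

q ^ u = F ^ T = True ✓
b ^ g ^ w = T ^ T ^ T = True ✓
a ^ q = F ^ F = False ✓
a ^ q ^ w = F ^ F ^ T = True ✓
b ^ q ^ v = T ^ F ^ F = True ✓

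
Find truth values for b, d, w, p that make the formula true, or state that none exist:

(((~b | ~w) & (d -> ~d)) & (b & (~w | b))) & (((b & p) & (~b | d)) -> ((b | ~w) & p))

b: True, d: False, w: False, p: False

  ((~b | ~w) & (d -> ~d)) & (b & (~w | b)) = True
    (~b | ~w) & (d -> ~d) = True
      ~b | ~w = True
        ~b = False
        ~w = True
      d -> ~d = True
        ~d = True
    b & (~w | b) = True
      ~w | b = True
        ~w = True
  ((b & p) & (~b | d)) -> ((b | ~w) & p) = True
    (b & p) & (~b | d) = False
      b & p = False
      ~b | d = False
        ~b = False
    (b | ~w) & p = False
      b | ~w = True
        ~w = True
Both conjuncts True, so the formula holds.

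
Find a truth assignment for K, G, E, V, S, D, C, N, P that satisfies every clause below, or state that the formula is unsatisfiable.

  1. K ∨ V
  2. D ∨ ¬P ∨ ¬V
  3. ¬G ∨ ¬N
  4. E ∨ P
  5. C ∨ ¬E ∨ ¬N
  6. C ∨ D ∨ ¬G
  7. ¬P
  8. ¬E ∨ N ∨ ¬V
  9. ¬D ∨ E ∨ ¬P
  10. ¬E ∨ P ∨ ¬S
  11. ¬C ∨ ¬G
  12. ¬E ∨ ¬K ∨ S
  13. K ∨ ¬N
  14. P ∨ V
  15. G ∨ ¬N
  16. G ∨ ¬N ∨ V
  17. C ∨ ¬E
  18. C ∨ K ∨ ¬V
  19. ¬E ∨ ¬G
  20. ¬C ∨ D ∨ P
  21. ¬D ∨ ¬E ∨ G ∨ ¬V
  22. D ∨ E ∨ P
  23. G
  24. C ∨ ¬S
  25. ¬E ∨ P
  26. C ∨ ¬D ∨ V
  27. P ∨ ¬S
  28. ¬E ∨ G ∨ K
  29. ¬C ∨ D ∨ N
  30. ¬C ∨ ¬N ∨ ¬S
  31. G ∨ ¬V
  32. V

UNSATISFIABLE

Case P = True:
  Clause (¬P) is falsified — contradiction.
Case P = False:
  (E ∨ P) forces E = True.
  Clause (¬E ∨ P) is falsified — contradiction.
Both cases fail, so the formula is unsatisfiable.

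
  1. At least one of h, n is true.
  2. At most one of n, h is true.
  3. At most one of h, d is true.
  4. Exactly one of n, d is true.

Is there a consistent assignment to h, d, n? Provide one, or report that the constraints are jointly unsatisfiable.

h = False; d = False; n = True

  (1) {h, n}: 1 true — at least one ✓
  (2) {n, h}: 1 true — at most one ✓
  (3) {h, d}: 0 true — at most one ✓
  (4) {n, d}: 1 true — exactly one ✓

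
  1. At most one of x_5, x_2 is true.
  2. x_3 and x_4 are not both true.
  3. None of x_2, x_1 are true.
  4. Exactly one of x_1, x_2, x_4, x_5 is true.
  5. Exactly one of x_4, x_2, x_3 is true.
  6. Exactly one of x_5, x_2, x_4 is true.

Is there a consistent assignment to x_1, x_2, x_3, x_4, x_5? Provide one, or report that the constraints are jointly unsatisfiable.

x_1: False, x_2: False, x_3: True, x_4: False, x_5: True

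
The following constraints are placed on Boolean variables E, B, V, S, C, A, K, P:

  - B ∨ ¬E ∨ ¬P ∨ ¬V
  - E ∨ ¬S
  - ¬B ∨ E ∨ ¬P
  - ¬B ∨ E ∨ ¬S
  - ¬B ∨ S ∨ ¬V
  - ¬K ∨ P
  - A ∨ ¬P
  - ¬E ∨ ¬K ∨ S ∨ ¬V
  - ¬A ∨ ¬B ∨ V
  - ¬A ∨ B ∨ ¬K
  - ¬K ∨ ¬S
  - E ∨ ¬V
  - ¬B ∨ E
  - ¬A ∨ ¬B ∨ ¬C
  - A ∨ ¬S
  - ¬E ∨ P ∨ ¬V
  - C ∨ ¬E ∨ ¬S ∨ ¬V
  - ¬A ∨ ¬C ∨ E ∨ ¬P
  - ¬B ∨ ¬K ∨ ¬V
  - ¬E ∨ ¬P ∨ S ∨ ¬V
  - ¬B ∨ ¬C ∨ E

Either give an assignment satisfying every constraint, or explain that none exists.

E = False, B = False, V = False, S = False, C = True, A = True, K = False, P = False

Set E = False.
  then (E ∨ ¬S) forces S = False.
  then (E ∨ ¬V) forces V = False.
  then (¬B ∨ E) forces B = False.
Set C = True.
Set A = True.
  then (¬A ∨ B ∨ ¬K) forces K = False.
  then (¬A ∨ ¬C ∨ E ∨ ¬P) forces P = False.
All clauses satisfied.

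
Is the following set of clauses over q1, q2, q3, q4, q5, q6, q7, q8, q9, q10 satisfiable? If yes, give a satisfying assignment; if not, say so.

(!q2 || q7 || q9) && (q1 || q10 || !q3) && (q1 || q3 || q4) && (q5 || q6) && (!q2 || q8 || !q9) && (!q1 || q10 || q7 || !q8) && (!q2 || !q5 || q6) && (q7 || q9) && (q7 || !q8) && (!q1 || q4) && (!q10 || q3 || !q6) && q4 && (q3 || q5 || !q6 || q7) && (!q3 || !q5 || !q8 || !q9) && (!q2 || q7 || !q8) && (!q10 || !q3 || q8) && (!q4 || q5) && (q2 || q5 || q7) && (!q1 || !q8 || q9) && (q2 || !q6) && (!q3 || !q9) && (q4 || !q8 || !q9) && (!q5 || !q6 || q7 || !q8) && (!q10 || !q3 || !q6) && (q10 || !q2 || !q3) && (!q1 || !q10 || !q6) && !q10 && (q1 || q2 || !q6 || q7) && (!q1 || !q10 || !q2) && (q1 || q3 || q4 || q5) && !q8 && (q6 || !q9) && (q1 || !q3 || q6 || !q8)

Unit clause (q4) forces q4 = True.
In (!q4 || q5) only q5 is left, so q5 = True.
Unit clause (!q10) forces q10 = False.
Unit clause (!q8) forces q8 = False.
Set q1 = False.
  then (q1 || q10 || !q3) forces q3 = False.
Set q2 = True.
  then (!q2 || q8 || !q9) forces q9 = False.
  then (!q2 || !q5 || q6) forces q6 = True.
  then (q7 || q9) forces q7 = True.
All clauses satisfied.

q1: False, q2: True, q3: False, q4: True, q5: True, q6: True, q7: True, q8: False, q9: False, q10: False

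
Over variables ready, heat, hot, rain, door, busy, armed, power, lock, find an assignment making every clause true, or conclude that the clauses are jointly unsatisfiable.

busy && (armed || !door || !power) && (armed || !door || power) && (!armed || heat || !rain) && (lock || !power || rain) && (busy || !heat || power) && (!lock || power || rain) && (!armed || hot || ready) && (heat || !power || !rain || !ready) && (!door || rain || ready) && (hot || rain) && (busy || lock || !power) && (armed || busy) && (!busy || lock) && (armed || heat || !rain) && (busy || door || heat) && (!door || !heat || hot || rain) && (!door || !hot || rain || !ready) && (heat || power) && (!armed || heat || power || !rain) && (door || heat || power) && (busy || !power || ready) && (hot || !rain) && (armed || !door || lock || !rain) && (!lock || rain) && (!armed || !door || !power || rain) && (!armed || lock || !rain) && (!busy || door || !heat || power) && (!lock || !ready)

Unit clause (busy) forces busy = True.
In (!busy || lock) only lock is left, so lock = True.
In (!lock || rain) only rain is left, so rain = True.
In (!lock || !ready) only !ready is left, so ready = False.
In (hot || !rain) only hot is left, so hot = True.
Try heat = False:
  (!armed || heat || !rain) forces armed = False.
  clause (armed || heat || !rain) is falsified — backtrack.
So heat = True.
Set door = True.
Set armed = True.
Set power = True.
All clauses satisfied.

ready = False, heat = True, hot = True, rain = True, door = True, busy = True, armed = True, power = True, lock = True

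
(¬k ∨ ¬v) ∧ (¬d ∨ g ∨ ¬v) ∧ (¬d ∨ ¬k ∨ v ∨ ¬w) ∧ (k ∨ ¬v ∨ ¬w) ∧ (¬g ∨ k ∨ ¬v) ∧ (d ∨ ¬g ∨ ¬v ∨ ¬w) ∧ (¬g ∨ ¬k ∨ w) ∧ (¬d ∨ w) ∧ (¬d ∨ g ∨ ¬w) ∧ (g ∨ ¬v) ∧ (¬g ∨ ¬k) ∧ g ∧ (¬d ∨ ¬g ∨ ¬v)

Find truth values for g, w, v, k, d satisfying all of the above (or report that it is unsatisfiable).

Unit clause (g) forces g = True.
In (¬g ∨ ¬k) only ¬k is left, so k = False.
In (¬g ∨ k ∨ ¬v) only ¬v is left, so v = False.
Set w = True.
Set d = False.
All clauses satisfied.

g=T, w=T, v=F, k=F, d=F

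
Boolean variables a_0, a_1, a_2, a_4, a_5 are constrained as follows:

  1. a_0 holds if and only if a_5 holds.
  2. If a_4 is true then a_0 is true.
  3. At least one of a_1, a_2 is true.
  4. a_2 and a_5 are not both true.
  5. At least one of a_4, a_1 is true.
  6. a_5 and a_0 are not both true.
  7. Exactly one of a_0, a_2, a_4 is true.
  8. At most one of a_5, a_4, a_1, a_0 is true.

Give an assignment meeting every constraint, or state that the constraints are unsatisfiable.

a_0 = False; a_1 = True; a_2 = True; a_4 = False; a_5 = False

  (1) a_0=F, a_5=F — same ✓
  (2) a_4=F ⇒ a_0: vacuous ✓
  (3) {a_1, a_2}: 2 true — at least one ✓
  (4) a_2=T, a_5=F — not both ✓
  (5) {a_4, a_1}: 1 true — at least one ✓
  (6) a_5=F, a_0=F — not both ✓
  (7) {a_0, a_2, a_4}: 1 true — exactly one ✓
  (8) {a_5, a_4, a_1, a_0}: 1 true — at most one ✓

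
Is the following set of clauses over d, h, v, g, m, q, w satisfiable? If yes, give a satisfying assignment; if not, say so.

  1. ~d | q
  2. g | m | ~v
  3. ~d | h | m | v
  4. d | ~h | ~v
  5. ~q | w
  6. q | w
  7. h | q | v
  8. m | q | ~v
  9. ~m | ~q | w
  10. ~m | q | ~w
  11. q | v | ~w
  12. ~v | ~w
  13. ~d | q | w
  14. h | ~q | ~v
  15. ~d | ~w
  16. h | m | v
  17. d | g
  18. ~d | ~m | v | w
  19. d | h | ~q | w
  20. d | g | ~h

d = False; h = True; v = False; g = True; m = True; q = True; w = True

Try d = True:
  (~d | q) forces q = True.
  (~q | w) forces w = True.
  clause (~d | ~w) is falsified — backtrack.
So d = False.
  then (d | g) forces g = True.
Set h = True.
  then (d | ~h | ~v) forces v = False.
Set m = True.
Set q = True.
  then (~q | w) forces w = True.
All clauses satisfied.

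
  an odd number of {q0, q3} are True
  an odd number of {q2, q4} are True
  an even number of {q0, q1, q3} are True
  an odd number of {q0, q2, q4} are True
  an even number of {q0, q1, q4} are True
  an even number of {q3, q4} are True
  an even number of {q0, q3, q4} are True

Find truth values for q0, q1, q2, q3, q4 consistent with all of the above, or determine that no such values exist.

q0 = False; q1 = True; q2 = False; q3 = True; q4 = True

{q0, q3}: 1 true → odd ✓
{q2, q4}: 1 true → odd ✓
{q0, q1, q3}: 2 true → even ✓
{q0, q2, q4}: 1 true → odd ✓
{q0, q1, q4}: 2 true → even ✓
{q3, q4}: 2 true → even ✓
{q0, q3, q4}: 2 true → even ✓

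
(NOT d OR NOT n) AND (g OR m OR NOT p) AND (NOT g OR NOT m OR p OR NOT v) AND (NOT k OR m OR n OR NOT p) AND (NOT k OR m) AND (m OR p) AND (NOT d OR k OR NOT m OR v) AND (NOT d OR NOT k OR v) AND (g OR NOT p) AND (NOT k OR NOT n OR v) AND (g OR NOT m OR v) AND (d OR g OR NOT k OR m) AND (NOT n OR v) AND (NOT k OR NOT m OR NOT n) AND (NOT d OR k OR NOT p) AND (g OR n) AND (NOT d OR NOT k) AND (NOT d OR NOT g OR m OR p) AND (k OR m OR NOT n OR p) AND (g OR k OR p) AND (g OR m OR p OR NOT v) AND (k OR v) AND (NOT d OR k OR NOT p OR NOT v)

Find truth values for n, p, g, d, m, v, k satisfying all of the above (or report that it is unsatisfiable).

Set n = False.
  then (g OR n) forces g = True.
Set p = True.
Try d = True:
  (NOT d OR k OR NOT p) forces k = True.
  clause (NOT d OR NOT k) is falsified — backtrack.
So d = False.
Set m = True.
Set v = True.
Set k = False.
All clauses satisfied.

n: False; p: True; g: True; d: False; m: True; v: True; k: False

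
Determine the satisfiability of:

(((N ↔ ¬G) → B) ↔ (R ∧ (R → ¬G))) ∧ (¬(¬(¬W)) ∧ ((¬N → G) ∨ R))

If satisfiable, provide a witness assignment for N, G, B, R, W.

N: False, G: True, B: False, R: True, W: False

  ((N ↔ ¬G) → B) ↔ (R ∧ (R → ¬G)) = True
    (N ↔ ¬G) → B = False
      N ↔ ¬G = True
        ¬G = False
    R ∧ (R → ¬G) = False
      R → ¬G = False
        ¬G = False
  ¬(¬(¬W)) ∧ ((¬N → G) ∨ R) = True
    ¬(¬(¬W)) = True
      ¬(¬W) = False
        ¬W = True
    (¬N → G) ∨ R = True
      ¬N → G = True
        ¬N = True
Both conjuncts True, so the formula holds.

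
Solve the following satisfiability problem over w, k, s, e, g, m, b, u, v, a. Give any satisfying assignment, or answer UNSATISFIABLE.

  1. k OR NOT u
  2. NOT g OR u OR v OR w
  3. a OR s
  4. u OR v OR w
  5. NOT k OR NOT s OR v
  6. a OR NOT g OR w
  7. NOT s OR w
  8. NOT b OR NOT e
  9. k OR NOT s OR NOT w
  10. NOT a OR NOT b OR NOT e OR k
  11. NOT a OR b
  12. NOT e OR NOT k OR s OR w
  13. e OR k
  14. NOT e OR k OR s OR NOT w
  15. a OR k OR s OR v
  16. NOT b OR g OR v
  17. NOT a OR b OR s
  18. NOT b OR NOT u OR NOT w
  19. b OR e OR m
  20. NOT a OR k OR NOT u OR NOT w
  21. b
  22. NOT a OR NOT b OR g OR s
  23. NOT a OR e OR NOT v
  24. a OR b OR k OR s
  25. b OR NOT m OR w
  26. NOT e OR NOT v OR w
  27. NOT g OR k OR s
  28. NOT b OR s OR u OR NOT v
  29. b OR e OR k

Unit clause (b) forces b = True.
In (NOT b OR NOT e) only NOT e is left, so e = False.
In (e OR k) only k is left, so k = True.
Set w = True.
  then (NOT b OR NOT u OR NOT w) forces u = False.
Set s = False.
  then (a OR s) forces a = True.
  then (NOT a OR NOT b OR g OR s) forces g = True.
  then (NOT a OR e OR NOT v) forces v = False.
Set m = True.
All clauses satisfied.

w = True, k = True, s = False, e = False, g = True, m = True, b = True, u = False, v = False, a = True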